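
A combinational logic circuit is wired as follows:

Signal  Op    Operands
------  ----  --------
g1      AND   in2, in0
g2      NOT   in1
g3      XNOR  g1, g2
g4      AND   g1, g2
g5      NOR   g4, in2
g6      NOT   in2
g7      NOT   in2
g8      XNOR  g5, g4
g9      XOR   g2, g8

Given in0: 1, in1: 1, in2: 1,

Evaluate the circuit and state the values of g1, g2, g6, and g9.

g1 = 1, g2 = 0, g6 = 0, g9 = 1

g1 = in2 AND in0 = 1 AND 1 = 1
g2 = NOT in1 = NOT 1 = 0
g4 = g1 AND g2 = 1 AND 0 = 0
g5 = g4 NOR in2 = 0 NOR 1 = 0
g6 = NOT in2 = NOT 1 = 0
g8 = g5 XNOR g4 = 0 XNOR 0 = 1
g9 = g2 XOR g8 = 0 XOR 1 = 1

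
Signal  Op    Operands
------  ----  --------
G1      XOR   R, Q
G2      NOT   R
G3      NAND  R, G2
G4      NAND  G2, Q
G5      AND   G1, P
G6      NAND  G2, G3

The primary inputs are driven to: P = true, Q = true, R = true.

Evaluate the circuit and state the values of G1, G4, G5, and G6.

G1 = R XOR Q = true XOR true = false
G2 = NOT R = NOT true = false
G3 = R NAND G2 = true NAND false = true
G4 = G2 NAND Q = false NAND true = true
G5 = G1 AND P = false AND true = false
G6 = G2 NAND G3 = false NAND true = true

G1 = false; G4 = true; G5 = false; G6 = true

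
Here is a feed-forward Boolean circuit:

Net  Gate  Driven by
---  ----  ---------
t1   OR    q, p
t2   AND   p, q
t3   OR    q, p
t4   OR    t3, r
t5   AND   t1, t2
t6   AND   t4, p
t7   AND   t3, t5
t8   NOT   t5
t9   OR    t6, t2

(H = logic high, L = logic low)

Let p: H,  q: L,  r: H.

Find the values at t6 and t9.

t6 = H  t9 = H

t2 = p AND q = H AND L = L
t3 = q OR p = L OR H = H
t4 = t3 OR r = H OR H = H
t6 = t4 AND p = H AND H = H
t9 = t6 OR t2 = H OR L = H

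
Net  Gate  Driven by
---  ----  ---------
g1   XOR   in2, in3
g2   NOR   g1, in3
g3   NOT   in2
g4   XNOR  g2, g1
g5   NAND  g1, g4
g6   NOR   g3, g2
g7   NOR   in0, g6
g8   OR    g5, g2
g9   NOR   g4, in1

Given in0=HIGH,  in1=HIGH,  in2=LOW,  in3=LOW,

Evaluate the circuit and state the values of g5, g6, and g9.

g5 = HIGH, g6 = LOW, g9 = LOW

g1 = in2 XOR in3 = LOW XOR LOW = LOW
g2 = g1 NOR in3 = LOW NOR LOW = HIGH
g3 = NOT in2 = NOT LOW = HIGH
g4 = g2 XNOR g1 = HIGH XNOR LOW = LOW
g5 = g1 NAND g4 = LOW NAND LOW = HIGH
g6 = g3 NOR g2 = HIGH NOR HIGH = LOW
g9 = g4 NOR in1 = LOW NOR HIGH = LOW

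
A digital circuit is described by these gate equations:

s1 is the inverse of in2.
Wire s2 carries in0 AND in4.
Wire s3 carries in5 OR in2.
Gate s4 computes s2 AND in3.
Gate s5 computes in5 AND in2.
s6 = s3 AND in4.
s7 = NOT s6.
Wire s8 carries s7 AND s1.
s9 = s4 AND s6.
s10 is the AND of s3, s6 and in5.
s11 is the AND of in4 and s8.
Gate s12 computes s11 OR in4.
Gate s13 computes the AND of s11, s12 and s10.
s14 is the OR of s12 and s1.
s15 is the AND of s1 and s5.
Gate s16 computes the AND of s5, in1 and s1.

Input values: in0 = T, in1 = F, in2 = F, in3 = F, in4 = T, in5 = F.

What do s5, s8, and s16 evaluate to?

s5 = F; s8 = T; s16 = F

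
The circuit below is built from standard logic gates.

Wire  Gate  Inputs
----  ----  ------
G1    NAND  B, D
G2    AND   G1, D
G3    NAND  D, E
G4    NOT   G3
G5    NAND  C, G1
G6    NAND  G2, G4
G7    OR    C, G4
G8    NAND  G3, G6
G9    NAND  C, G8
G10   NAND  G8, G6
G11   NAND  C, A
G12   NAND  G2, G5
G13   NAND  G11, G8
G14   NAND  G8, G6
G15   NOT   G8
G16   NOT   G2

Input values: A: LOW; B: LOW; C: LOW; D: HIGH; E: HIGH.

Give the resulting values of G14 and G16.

G14 = HIGH, G16 = LOW

G1 = B NAND D = LOW NAND HIGH = HIGH
G2 = G1 AND D = HIGH AND HIGH = HIGH
G3 = D NAND E = HIGH NAND HIGH = LOW
G4 = NOT G3 = NOT LOW = HIGH
G6 = G2 NAND G4 = HIGH NAND HIGH = LOW
G8 = G3 NAND G6 = LOW NAND LOW = HIGH
G14 = G8 NAND G6 = HIGH NAND LOW = HIGH
G16 = NOT G2 = NOT HIGH = LOW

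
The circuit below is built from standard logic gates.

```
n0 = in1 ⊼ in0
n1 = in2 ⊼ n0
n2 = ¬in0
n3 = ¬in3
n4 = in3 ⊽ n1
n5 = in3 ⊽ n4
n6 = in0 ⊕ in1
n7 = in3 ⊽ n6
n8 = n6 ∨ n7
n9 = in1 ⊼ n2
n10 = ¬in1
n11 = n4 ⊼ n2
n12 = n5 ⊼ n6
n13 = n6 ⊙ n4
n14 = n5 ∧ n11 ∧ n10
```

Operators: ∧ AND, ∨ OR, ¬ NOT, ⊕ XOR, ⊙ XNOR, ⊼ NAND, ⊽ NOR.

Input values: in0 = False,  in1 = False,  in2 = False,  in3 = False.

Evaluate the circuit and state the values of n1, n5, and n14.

n0 = in1 NAND in0 = False NAND False = True
n1 = in2 NAND n0 = False NAND True = True
n2 = NOT in0 = NOT False = True
n4 = in3 NOR n1 = False NOR True = False
n5 = in3 NOR n4 = False NOR False = True
n10 = NOT in1 = NOT False = True
n11 = n4 NAND n2 = False NAND True = True
n14 = n5 AND n11 AND n10 = True AND True AND True = True

n1 = True, n5 = True, n14 = True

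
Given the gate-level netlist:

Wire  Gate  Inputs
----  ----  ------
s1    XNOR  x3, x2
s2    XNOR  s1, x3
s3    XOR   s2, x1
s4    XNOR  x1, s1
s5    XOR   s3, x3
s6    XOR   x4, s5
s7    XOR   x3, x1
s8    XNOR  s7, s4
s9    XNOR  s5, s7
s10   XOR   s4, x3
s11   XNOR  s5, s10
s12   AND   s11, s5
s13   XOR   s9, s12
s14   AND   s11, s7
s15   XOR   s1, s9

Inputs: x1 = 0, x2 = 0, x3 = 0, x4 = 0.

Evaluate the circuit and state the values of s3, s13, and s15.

s3 = 0, s13 = 1, s15 = 0

s1 = x3 XNOR x2 = 0 XNOR 0 = 1
s2 = s1 XNOR x3 = 1 XNOR 0 = 0
s3 = s2 XOR x1 = 0 XOR 0 = 0
s4 = x1 XNOR s1 = 0 XNOR 1 = 0
s5 = s3 XOR x3 = 0 XOR 0 = 0
s7 = x3 XOR x1 = 0 XOR 0 = 0
s9 = s5 XNOR s7 = 0 XNOR 0 = 1
s10 = s4 XOR x3 = 0 XOR 0 = 0
s11 = s5 XNOR s10 = 0 XNOR 0 = 1
s12 = s11 AND s5 = 1 AND 0 = 0
s13 = s9 XOR s12 = 1 XOR 0 = 1
s15 = s1 XOR s9 = 1 XOR 1 = 0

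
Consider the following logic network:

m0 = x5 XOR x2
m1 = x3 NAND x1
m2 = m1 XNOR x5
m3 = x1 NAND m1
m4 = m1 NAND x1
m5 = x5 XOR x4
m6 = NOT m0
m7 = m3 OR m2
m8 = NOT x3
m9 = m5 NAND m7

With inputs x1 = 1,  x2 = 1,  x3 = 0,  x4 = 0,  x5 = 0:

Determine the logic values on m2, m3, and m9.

m1 = x3 NAND x1 = 0 NAND 1 = 1
m2 = m1 XNOR x5 = 1 XNOR 0 = 0
m3 = x1 NAND m1 = 1 NAND 1 = 0
m5 = x5 XOR x4 = 0 XOR 0 = 0
m7 = m3 OR m2 = 0 OR 0 = 0
m9 = m5 NAND m7 = 0 NAND 0 = 1

m2 = 0  m3 = 0  m9 = 1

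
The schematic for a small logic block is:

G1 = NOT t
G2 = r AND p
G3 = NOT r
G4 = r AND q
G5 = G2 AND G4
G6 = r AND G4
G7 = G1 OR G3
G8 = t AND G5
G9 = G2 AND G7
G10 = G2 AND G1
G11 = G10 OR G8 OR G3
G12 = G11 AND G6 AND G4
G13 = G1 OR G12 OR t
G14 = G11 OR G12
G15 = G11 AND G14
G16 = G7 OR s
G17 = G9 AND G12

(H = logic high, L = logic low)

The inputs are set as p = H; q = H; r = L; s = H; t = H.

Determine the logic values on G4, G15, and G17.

G4 = L  G15 = H  G17 = L

G1 = NOT t = NOT H = L
G2 = r AND p = L AND H = L
G3 = NOT r = NOT L = H
G4 = r AND q = L AND H = L
G5 = G2 AND G4 = L AND L = L
G6 = r AND G4 = L AND L = L
G7 = G1 OR G3 = L OR H = H
G8 = t AND G5 = H AND L = L
G9 = G2 AND G7 = L AND H = L
G10 = G2 AND G1 = L AND L = L
G11 = G10 OR G8 OR G3 = L OR L OR H = H
G12 = G11 AND G6 AND G4 = H AND L AND L = L
G14 = G11 OR G12 = H OR L = H
G15 = G11 AND G14 = H AND H = H
G17 = G9 AND G12 = L AND L = L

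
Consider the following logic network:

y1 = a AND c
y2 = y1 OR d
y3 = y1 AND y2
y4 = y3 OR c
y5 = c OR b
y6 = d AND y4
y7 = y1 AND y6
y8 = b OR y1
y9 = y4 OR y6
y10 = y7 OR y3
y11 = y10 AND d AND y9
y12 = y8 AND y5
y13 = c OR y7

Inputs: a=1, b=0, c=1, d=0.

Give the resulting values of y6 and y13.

y1 = a AND c = 1 AND 1 = 1
y2 = y1 OR d = 1 OR 0 = 1
y3 = y1 AND y2 = 1 AND 1 = 1
y4 = y3 OR c = 1 OR 1 = 1
y6 = d AND y4 = 0 AND 1 = 0
y7 = y1 AND y6 = 1 AND 0 = 0
y13 = c OR y7 = 1 OR 0 = 1

y6 = 0, y13 = 1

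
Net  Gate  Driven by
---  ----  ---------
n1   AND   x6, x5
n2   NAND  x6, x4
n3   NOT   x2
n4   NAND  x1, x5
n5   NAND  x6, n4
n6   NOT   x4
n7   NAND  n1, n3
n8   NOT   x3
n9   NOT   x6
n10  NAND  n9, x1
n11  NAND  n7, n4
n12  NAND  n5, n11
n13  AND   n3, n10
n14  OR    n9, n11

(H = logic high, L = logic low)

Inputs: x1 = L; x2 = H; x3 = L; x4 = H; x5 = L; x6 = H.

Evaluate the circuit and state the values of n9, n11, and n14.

n1 = x6 AND x5 = H AND L = L
n3 = NOT x2 = NOT H = L
n4 = x1 NAND x5 = L NAND L = H
n7 = n1 NAND n3 = L NAND L = H
n9 = NOT x6 = NOT H = L
n11 = n7 NAND n4 = H NAND H = L
n14 = n9 OR n11 = L OR L = L

n9 = L  n11 = L  n14 = L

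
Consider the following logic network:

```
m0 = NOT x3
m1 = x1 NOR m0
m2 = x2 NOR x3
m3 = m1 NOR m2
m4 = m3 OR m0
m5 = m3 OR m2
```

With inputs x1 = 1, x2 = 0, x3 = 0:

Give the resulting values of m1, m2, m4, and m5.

m1 = 0, m2 = 1, m4 = 1, m5 = 1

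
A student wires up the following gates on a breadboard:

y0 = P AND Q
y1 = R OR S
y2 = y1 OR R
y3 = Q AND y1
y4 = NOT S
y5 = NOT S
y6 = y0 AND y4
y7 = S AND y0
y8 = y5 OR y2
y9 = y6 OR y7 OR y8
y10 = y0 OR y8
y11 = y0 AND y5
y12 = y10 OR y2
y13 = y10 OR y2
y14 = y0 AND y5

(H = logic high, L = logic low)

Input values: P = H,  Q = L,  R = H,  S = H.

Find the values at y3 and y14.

y3 = L, y14 = L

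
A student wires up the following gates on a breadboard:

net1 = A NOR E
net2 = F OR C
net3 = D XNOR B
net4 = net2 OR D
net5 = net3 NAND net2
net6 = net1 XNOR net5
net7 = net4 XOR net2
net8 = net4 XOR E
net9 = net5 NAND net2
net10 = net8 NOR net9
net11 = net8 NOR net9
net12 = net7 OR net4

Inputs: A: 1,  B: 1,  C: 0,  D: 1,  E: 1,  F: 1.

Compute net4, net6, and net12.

net1 = A NOR E = 1 NOR 1 = 0
net2 = F OR C = 1 OR 0 = 1
net3 = D XNOR B = 1 XNOR 1 = 1
net4 = net2 OR D = 1 OR 1 = 1
net5 = net3 NAND net2 = 1 NAND 1 = 0
net6 = net1 XNOR net5 = 0 XNOR 0 = 1
net7 = net4 XOR net2 = 1 XOR 1 = 0
net12 = net7 OR net4 = 0 OR 1 = 1

net4 = 1, net6 = 1, net12 = 1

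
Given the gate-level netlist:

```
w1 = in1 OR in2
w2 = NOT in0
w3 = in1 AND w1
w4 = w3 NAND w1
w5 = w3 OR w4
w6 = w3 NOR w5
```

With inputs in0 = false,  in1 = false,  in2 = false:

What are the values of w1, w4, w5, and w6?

w1 = false; w4 = true; w5 = true; w6 = false

w1 = in1 OR in2 = false OR false = false
w3 = in1 AND w1 = false AND false = false
w4 = w3 NAND w1 = false NAND false = true
w5 = w3 OR w4 = false OR true = true
w6 = w3 NOR w5 = false NOR true = false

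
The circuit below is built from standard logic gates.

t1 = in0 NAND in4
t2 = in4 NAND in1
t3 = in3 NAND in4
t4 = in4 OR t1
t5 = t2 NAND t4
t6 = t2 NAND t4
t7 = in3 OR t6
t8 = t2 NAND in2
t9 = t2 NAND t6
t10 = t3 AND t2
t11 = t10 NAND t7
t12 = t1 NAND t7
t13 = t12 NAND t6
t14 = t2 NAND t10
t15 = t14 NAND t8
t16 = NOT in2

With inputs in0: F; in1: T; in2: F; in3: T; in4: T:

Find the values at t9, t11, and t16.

t9 = T; t11 = T; t16 = T

t1 = in0 NAND in4 = F NAND T = T
t2 = in4 NAND in1 = T NAND T = F
t3 = in3 NAND in4 = T NAND T = F
t4 = in4 OR t1 = T OR T = T
t6 = t2 NAND t4 = F NAND T = T
t7 = in3 OR t6 = T OR T = T
t9 = t2 NAND t6 = F NAND T = T
t10 = t3 AND t2 = F AND F = F
t11 = t10 NAND t7 = F NAND T = T
t16 = NOT in2 = NOT F = T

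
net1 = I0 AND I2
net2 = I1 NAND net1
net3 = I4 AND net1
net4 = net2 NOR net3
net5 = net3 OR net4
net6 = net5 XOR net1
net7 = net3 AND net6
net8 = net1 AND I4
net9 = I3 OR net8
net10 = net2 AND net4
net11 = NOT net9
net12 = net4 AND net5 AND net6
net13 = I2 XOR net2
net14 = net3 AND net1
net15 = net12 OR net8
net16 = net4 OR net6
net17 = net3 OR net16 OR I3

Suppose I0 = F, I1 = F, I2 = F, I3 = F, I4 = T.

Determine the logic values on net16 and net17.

net16 = F; net17 = F

net1 = I0 AND I2 = F AND F = F
net2 = I1 NAND net1 = F NAND F = T
net3 = I4 AND net1 = T AND F = F
net4 = net2 NOR net3 = T NOR F = F
net5 = net3 OR net4 = F OR F = F
net6 = net5 XOR net1 = F XOR F = F
net16 = net4 OR net6 = F OR F = F
net17 = net3 OR net16 OR I3 = F OR F OR F = F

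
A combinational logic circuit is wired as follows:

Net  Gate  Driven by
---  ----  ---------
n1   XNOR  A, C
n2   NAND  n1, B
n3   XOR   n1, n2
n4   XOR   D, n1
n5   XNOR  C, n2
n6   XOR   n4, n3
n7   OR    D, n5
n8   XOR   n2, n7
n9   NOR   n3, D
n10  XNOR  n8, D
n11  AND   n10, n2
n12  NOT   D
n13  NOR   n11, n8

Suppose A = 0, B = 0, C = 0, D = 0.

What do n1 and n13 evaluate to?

n1 = 1, n13 = 0

n1 = A XNOR C = 0 XNOR 0 = 1
n2 = n1 NAND B = 1 NAND 0 = 1
n5 = C XNOR n2 = 0 XNOR 1 = 0
n7 = D OR n5 = 0 OR 0 = 0
n8 = n2 XOR n7 = 1 XOR 0 = 1
n10 = n8 XNOR D = 1 XNOR 0 = 0
n11 = n10 AND n2 = 0 AND 1 = 0
n13 = n11 NOR n8 = 0 NOR 1 = 0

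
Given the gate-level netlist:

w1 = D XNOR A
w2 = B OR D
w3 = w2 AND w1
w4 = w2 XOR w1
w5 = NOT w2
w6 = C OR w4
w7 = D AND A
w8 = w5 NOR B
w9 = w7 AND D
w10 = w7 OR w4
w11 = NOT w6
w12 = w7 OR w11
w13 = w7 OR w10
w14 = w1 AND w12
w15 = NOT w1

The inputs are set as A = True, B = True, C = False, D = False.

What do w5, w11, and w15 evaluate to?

w5 = False, w11 = False, w15 = True

w1 = D XNOR A = False XNOR True = False
w2 = B OR D = True OR False = True
w4 = w2 XOR w1 = True XOR False = True
w5 = NOT w2 = NOT True = False
w6 = C OR w4 = False OR True = True
w11 = NOT w6 = NOT True = False
w15 = NOT w1 = NOT False = True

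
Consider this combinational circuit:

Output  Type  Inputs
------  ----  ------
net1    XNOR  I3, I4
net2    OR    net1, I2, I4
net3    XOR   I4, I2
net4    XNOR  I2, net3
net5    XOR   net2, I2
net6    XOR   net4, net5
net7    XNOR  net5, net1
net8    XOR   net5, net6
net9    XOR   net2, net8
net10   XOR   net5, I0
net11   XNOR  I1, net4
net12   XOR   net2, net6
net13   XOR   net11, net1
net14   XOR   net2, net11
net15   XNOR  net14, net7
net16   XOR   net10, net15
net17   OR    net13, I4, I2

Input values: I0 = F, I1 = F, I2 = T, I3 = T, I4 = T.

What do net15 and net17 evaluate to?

net1 = I3 XNOR I4 = T XNOR T = T
net2 = net1 OR I2 OR I4 = T OR T OR T = T
net3 = I4 XOR I2 = T XOR T = F
net4 = I2 XNOR net3 = T XNOR F = F
net5 = net2 XOR I2 = T XOR T = F
net7 = net5 XNOR net1 = F XNOR T = F
net11 = I1 XNOR net4 = F XNOR F = T
net13 = net11 XOR net1 = T XOR T = F
net14 = net2 XOR net11 = T XOR T = F
net15 = net14 XNOR net7 = F XNOR F = T
net17 = net13 OR I4 OR I2 = F OR T OR T = T

net15 = T; net17 = T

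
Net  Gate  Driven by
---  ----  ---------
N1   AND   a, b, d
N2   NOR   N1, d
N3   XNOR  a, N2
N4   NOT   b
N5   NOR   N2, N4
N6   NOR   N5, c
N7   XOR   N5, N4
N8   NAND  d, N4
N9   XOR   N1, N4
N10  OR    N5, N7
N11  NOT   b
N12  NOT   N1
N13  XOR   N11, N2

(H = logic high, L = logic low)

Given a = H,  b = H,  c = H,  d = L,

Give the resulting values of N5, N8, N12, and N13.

N1 = a AND b AND d = H AND H AND L = L
N2 = N1 NOR d = L NOR L = H
N4 = NOT b = NOT H = L
N5 = N2 NOR N4 = H NOR L = L
N8 = d NAND N4 = L NAND L = H
N11 = NOT b = NOT H = L
N12 = NOT N1 = NOT L = H
N13 = N11 XOR N2 = L XOR H = H

N5 = L, N8 = H, N12 = H, N13 = H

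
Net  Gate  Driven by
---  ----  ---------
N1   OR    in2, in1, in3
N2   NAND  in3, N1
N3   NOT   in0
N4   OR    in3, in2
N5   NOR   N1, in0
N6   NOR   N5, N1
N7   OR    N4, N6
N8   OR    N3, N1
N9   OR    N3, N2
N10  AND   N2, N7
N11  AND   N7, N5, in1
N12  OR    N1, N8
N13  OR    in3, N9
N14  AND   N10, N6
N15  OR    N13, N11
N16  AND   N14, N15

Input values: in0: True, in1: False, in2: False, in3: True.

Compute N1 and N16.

N1 = True; N16 = False

N1 = in2 OR in1 OR in3 = False OR False OR True = True
N2 = in3 NAND N1 = True NAND True = False
N3 = NOT in0 = NOT True = False
N4 = in3 OR in2 = True OR False = True
N5 = N1 NOR in0 = True NOR True = False
N6 = N5 NOR N1 = False NOR True = False
N7 = N4 OR N6 = True OR False = True
N9 = N3 OR N2 = False OR False = False
N10 = N2 AND N7 = False AND True = False
N11 = N7 AND N5 AND in1 = True AND False AND False = False
N13 = in3 OR N9 = True OR False = True
N14 = N10 AND N6 = False AND False = False
N15 = N13 OR N11 = True OR False = True
N16 = N14 AND N15 = False AND True = False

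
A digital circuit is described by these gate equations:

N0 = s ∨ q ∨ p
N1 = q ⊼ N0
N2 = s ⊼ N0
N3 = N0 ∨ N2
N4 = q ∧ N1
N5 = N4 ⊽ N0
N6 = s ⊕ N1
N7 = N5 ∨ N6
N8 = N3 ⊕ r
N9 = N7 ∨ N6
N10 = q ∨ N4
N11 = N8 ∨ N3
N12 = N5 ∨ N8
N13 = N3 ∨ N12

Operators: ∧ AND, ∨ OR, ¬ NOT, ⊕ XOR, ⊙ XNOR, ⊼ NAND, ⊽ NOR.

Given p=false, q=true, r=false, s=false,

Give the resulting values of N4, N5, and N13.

N4 = false, N5 = false, N13 = true

N0 = s OR q OR p = false OR true OR false = true
N1 = q NAND N0 = true NAND true = false
N2 = s NAND N0 = false NAND true = true
N3 = N0 OR N2 = true OR true = true
N4 = q AND N1 = true AND false = false
N5 = N4 NOR N0 = false NOR true = false
N8 = N3 XOR r = true XOR false = true
N12 = N5 OR N8 = false OR true = true
N13 = N3 OR N12 = true OR true = true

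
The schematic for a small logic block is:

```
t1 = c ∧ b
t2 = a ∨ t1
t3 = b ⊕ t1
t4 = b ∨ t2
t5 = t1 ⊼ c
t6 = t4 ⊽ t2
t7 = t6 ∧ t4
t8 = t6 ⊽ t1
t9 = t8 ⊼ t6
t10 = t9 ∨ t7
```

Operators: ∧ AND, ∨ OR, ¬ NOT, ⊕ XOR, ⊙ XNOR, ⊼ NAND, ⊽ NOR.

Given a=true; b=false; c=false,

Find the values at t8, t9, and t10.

t8 = true, t9 = true, t10 = true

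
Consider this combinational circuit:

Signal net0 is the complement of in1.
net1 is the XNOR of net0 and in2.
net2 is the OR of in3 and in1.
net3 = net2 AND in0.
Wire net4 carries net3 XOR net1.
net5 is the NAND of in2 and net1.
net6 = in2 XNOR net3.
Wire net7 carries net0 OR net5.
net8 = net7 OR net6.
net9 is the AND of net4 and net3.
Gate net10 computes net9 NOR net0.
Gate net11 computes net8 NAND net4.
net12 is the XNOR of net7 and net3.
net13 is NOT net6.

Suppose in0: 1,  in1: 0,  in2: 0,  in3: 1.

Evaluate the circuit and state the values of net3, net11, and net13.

net3 = 1, net11 = 0, net13 = 1

net0 = NOT in1 = NOT 0 = 1
net1 = net0 XNOR in2 = 1 XNOR 0 = 0
net2 = in3 OR in1 = 1 OR 0 = 1
net3 = net2 AND in0 = 1 AND 1 = 1
net4 = net3 XOR net1 = 1 XOR 0 = 1
net5 = in2 NAND net1 = 0 NAND 0 = 1
net6 = in2 XNOR net3 = 0 XNOR 1 = 0
net7 = net0 OR net5 = 1 OR 1 = 1
net8 = net7 OR net6 = 1 OR 0 = 1
net11 = net8 NAND net4 = 1 NAND 1 = 0
net13 = NOT net6 = NOT 0 = 1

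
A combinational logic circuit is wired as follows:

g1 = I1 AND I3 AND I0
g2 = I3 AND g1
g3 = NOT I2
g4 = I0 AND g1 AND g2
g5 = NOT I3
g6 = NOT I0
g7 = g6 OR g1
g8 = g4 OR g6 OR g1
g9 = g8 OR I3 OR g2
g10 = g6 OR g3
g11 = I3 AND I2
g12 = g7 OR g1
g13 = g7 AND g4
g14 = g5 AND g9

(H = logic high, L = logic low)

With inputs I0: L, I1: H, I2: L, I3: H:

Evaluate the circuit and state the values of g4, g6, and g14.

g4 = L, g6 = H, g14 = L

g1 = I1 AND I3 AND I0 = H AND H AND L = L
g2 = I3 AND g1 = H AND L = L
g4 = I0 AND g1 AND g2 = L AND L AND L = L
g5 = NOT I3 = NOT H = L
g6 = NOT I0 = NOT L = H
g8 = g4 OR g6 OR g1 = L OR H OR L = H
g9 = g8 OR I3 OR g2 = H OR H OR L = H
g14 = g5 AND g9 = L AND H = L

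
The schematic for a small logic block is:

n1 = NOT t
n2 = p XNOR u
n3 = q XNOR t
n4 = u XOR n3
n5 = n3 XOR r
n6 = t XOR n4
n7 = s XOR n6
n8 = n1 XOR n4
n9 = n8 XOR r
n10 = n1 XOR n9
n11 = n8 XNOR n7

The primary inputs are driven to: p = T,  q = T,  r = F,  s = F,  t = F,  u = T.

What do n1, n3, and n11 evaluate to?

n1 = T; n3 = F; n11 = F

n1 = NOT t = NOT F = T
n3 = q XNOR t = T XNOR F = F
n4 = u XOR n3 = T XOR F = T
n6 = t XOR n4 = F XOR T = T
n7 = s XOR n6 = F XOR T = T
n8 = n1 XOR n4 = T XOR T = F
n11 = n8 XNOR n7 = F XNOR T = F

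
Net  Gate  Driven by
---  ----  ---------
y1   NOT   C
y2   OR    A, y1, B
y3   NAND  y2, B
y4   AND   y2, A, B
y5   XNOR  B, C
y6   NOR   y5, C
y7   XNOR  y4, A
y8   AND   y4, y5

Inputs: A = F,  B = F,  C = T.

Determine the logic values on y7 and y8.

y1 = NOT C = NOT T = F
y2 = A OR y1 OR B = F OR F OR F = F
y4 = y2 AND A AND B = F AND F AND F = F
y5 = B XNOR C = F XNOR T = F
y7 = y4 XNOR A = F XNOR F = T
y8 = y4 AND y5 = F AND F = F

y7 = T, y8 = F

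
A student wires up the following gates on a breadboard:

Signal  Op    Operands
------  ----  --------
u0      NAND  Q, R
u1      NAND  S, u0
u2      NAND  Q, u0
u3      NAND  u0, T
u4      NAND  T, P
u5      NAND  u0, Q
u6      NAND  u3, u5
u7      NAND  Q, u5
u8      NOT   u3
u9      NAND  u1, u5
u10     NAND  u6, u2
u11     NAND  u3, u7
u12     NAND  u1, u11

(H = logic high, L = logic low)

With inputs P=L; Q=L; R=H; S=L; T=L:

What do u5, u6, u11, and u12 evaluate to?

u5 = H, u6 = L, u11 = L, u12 = H

u0 = Q NAND R = L NAND H = H
u1 = S NAND u0 = L NAND H = H
u3 = u0 NAND T = H NAND L = H
u5 = u0 NAND Q = H NAND L = H
u6 = u3 NAND u5 = H NAND H = L
u7 = Q NAND u5 = L NAND H = H
u11 = u3 NAND u7 = H NAND H = L
u12 = u1 NAND u11 = H NAND L = H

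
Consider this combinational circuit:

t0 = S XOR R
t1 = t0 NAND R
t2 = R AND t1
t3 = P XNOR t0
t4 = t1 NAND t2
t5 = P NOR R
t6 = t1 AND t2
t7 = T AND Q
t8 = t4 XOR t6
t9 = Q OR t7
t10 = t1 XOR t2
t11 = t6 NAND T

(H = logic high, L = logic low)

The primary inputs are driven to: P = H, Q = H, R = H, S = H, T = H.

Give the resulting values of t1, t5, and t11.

t1 = H; t5 = L; t11 = L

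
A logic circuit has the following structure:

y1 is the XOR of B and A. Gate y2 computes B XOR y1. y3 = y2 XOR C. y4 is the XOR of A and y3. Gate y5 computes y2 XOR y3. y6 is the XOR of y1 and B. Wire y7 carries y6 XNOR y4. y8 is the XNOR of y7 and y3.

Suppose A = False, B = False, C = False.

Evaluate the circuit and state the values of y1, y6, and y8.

y1 = False  y6 = False  y8 = False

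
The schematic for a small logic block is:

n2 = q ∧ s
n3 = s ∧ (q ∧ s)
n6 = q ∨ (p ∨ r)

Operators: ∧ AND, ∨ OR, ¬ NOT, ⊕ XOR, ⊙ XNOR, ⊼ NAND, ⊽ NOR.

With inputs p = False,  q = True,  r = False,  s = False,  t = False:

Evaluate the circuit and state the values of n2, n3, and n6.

n2 = True ∧ False = False
n3 = False ∧ (True ∧ False) = False
n6 = True ∨ (False ∨ False) = True

n2 = False  n3 = False  n6 = True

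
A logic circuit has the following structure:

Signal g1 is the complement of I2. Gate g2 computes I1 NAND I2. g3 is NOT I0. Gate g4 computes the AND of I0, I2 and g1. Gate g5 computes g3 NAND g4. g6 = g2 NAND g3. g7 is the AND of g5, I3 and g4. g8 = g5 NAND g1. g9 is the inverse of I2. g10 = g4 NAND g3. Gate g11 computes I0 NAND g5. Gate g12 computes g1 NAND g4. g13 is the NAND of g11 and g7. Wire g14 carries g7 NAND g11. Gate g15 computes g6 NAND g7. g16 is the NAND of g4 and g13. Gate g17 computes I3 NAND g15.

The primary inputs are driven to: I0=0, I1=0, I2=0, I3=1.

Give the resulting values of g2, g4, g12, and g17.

g1 = NOT I2 = NOT 0 = 1
g2 = I1 NAND I2 = 0 NAND 0 = 1
g3 = NOT I0 = NOT 0 = 1
g4 = I0 AND I2 AND g1 = 0 AND 0 AND 1 = 0
g5 = g3 NAND g4 = 1 NAND 0 = 1
g6 = g2 NAND g3 = 1 NAND 1 = 0
g7 = g5 AND I3 AND g4 = 1 AND 1 AND 0 = 0
g12 = g1 NAND g4 = 1 NAND 0 = 1
g15 = g6 NAND g7 = 0 NAND 0 = 1
g17 = I3 NAND g15 = 1 NAND 1 = 0

g2 = 1, g4 = 0, g12 = 1, g17 = 0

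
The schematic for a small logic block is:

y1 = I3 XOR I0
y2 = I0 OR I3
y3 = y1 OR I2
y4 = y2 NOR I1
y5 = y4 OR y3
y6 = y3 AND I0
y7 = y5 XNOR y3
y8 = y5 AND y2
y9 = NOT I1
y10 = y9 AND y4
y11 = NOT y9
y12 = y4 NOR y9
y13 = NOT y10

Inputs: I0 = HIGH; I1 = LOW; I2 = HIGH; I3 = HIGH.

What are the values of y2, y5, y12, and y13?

y1 = I3 XOR I0 = HIGH XOR HIGH = LOW
y2 = I0 OR I3 = HIGH OR HIGH = HIGH
y3 = y1 OR I2 = LOW OR HIGH = HIGH
y4 = y2 NOR I1 = HIGH NOR LOW = LOW
y5 = y4 OR y3 = LOW OR HIGH = HIGH
y9 = NOT I1 = NOT LOW = HIGH
y10 = y9 AND y4 = HIGH AND LOW = LOW
y12 = y4 NOR y9 = LOW NOR HIGH = LOW
y13 = NOT y10 = NOT LOW = HIGH

y2 = HIGH, y5 = HIGH, y12 = LOW, y13 = HIGH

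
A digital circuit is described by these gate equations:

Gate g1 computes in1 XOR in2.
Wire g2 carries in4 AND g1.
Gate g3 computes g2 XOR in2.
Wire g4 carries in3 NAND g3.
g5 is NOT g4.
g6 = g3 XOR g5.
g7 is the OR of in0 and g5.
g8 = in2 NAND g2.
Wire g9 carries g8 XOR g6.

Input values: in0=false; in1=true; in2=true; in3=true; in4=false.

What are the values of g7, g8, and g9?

g7 = true  g8 = true  g9 = true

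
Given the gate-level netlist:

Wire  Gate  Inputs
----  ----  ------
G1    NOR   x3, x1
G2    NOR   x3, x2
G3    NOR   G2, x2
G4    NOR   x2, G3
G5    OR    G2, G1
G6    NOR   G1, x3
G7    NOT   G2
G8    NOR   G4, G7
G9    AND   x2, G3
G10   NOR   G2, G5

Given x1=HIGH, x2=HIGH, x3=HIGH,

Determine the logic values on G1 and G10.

G1 = LOW, G10 = HIGH

G1 = x3 NOR x1 = HIGH NOR HIGH = LOW
G2 = x3 NOR x2 = HIGH NOR HIGH = LOW
G5 = G2 OR G1 = LOW OR LOW = LOW
G10 = G2 NOR G5 = LOW NOR LOW = HIGH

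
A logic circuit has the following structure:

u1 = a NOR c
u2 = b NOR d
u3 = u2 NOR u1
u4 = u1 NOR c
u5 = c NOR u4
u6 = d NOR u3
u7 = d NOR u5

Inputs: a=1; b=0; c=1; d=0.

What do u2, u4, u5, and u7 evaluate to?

u1 = a NOR c = 1 NOR 1 = 0
u2 = b NOR d = 0 NOR 0 = 1
u4 = u1 NOR c = 0 NOR 1 = 0
u5 = c NOR u4 = 1 NOR 0 = 0
u7 = d NOR u5 = 0 NOR 0 = 1

u2 = 1  u4 = 0  u5 = 0  u7 = 1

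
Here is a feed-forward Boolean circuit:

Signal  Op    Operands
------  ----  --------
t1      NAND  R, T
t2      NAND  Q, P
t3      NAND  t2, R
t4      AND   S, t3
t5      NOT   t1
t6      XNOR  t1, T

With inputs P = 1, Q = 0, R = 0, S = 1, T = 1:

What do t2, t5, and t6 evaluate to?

t2 = 1  t5 = 0  t6 = 1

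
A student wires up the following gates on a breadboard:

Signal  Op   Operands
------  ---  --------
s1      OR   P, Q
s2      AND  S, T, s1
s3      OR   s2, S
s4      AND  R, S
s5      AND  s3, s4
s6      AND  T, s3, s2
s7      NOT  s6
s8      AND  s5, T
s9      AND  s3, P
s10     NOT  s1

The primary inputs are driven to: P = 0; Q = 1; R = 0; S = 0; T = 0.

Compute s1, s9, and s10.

s1 = 1, s9 = 0, s10 = 0

s1 = P OR Q = 0 OR 1 = 1
s2 = S AND T AND s1 = 0 AND 0 AND 1 = 0
s3 = s2 OR S = 0 OR 0 = 0
s9 = s3 AND P = 0 AND 0 = 0
s10 = NOT s1 = NOT 1 = 0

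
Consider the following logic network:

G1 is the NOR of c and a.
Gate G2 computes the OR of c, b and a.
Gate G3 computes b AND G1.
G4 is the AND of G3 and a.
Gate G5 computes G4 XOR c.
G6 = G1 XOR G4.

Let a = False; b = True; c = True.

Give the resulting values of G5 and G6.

G5 = True, G6 = False

G1 = c NOR a = True NOR False = False
G3 = b AND G1 = True AND False = False
G4 = G3 AND a = False AND False = False
G5 = G4 XOR c = False XOR True = True
G6 = G1 XOR G4 = False XOR False = False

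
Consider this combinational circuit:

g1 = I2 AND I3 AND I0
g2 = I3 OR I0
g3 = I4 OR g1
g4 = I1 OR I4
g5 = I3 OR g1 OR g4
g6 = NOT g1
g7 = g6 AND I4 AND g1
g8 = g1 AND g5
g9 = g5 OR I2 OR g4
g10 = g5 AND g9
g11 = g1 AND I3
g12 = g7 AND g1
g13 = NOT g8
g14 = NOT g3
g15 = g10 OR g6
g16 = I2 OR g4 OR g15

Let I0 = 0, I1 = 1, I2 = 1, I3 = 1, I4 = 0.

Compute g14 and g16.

g1 = I2 AND I3 AND I0 = 1 AND 1 AND 0 = 0
g3 = I4 OR g1 = 0 OR 0 = 0
g4 = I1 OR I4 = 1 OR 0 = 1
g5 = I3 OR g1 OR g4 = 1 OR 0 OR 1 = 1
g6 = NOT g1 = NOT 0 = 1
g9 = g5 OR I2 OR g4 = 1 OR 1 OR 1 = 1
g10 = g5 AND g9 = 1 AND 1 = 1
g14 = NOT g3 = NOT 0 = 1
g15 = g10 OR g6 = 1 OR 1 = 1
g16 = I2 OR g4 OR g15 = 1 OR 1 OR 1 = 1

g14 = 1; g16 = 1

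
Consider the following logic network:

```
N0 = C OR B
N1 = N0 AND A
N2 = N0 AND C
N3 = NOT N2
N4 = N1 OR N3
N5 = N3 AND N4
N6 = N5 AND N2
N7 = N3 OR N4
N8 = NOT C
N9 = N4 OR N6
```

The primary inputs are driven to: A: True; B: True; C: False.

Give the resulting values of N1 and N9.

N1 = True  N9 = True

N0 = C OR B = False OR True = True
N1 = N0 AND A = True AND True = True
N2 = N0 AND C = True AND False = False
N3 = NOT N2 = NOT False = True
N4 = N1 OR N3 = True OR True = True
N5 = N3 AND N4 = True AND True = True
N6 = N5 AND N2 = True AND False = False
N9 = N4 OR N6 = True OR False = True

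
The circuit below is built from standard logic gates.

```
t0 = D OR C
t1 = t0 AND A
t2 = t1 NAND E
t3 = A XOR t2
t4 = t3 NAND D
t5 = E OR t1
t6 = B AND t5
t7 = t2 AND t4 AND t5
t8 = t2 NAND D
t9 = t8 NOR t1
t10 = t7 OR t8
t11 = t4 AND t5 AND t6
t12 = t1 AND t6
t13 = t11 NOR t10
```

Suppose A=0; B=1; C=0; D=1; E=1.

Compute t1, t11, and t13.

t0 = D OR C = 1 OR 0 = 1
t1 = t0 AND A = 1 AND 0 = 0
t2 = t1 NAND E = 0 NAND 1 = 1
t3 = A XOR t2 = 0 XOR 1 = 1
t4 = t3 NAND D = 1 NAND 1 = 0
t5 = E OR t1 = 1 OR 0 = 1
t6 = B AND t5 = 1 AND 1 = 1
t7 = t2 AND t4 AND t5 = 1 AND 0 AND 1 = 0
t8 = t2 NAND D = 1 NAND 1 = 0
t10 = t7 OR t8 = 0 OR 0 = 0
t11 = t4 AND t5 AND t6 = 0 AND 1 AND 1 = 0
t13 = t11 NOR t10 = 0 NOR 0 = 1

t1 = 0  t11 = 0  t13 = 1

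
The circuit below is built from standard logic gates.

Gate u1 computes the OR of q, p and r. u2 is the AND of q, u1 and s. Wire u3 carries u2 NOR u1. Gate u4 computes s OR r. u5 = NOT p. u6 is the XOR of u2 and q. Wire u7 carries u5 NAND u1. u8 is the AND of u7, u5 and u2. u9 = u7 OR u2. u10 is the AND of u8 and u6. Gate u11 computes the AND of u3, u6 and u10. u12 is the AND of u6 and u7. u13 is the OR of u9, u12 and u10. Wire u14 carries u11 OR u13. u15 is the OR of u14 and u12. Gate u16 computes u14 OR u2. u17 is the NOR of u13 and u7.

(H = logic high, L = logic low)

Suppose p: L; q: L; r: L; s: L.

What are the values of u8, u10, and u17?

u1 = q OR p OR r = L OR L OR L = L
u2 = q AND u1 AND s = L AND L AND L = L
u5 = NOT p = NOT L = H
u6 = u2 XOR q = L XOR L = L
u7 = u5 NAND u1 = H NAND L = H
u8 = u7 AND u5 AND u2 = H AND H AND L = L
u9 = u7 OR u2 = H OR L = H
u10 = u8 AND u6 = L AND L = L
u12 = u6 AND u7 = L AND H = L
u13 = u9 OR u12 OR u10 = H OR L OR L = H
u17 = u13 NOR u7 = H NOR H = L

u8 = L  u10 = L  u17 = L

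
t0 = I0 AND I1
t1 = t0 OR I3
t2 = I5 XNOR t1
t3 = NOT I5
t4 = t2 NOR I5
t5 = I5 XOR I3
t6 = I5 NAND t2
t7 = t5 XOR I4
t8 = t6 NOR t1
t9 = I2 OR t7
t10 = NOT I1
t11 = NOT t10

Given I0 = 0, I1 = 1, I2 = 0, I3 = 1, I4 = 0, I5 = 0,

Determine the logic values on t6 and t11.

t6 = 1, t11 = 1

t0 = I0 AND I1 = 0 AND 1 = 0
t1 = t0 OR I3 = 0 OR 1 = 1
t2 = I5 XNOR t1 = 0 XNOR 1 = 0
t6 = I5 NAND t2 = 0 NAND 0 = 1
t10 = NOT I1 = NOT 1 = 0
t11 = NOT t10 = NOT 0 = 1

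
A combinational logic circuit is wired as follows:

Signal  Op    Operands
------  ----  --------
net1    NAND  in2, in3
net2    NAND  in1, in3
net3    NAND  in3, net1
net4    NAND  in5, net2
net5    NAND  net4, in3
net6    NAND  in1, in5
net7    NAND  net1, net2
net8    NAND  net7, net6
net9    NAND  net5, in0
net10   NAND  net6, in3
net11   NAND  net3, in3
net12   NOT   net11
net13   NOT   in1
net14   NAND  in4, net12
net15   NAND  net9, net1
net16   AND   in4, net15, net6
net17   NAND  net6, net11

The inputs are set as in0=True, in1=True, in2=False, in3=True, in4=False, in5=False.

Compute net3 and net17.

net1 = in2 NAND in3 = False NAND True = True
net3 = in3 NAND net1 = True NAND True = False
net6 = in1 NAND in5 = True NAND False = True
net11 = net3 NAND in3 = False NAND True = True
net17 = net6 NAND net11 = True NAND True = False

net3 = False; net17 = False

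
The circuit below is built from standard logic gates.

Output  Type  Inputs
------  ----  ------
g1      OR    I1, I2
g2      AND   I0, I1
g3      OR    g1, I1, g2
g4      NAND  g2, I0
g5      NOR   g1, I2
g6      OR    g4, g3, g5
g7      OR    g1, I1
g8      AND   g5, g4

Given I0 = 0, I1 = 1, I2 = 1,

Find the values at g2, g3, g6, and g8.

g2 = 0, g3 = 1, g6 = 1, g8 = 0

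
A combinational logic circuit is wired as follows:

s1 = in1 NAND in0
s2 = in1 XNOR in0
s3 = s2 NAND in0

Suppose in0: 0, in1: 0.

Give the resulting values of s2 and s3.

s2 = 1  s3 = 1

s2 = in1 XNOR in0 = 0 XNOR 0 = 1
s3 = s2 NAND in0 = 1 NAND 0 = 1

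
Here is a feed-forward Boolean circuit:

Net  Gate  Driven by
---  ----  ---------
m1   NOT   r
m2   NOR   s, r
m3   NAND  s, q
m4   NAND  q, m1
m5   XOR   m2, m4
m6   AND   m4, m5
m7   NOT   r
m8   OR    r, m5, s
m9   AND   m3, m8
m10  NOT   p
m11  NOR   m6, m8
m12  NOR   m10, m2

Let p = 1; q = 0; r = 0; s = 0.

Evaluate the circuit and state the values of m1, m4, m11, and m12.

m1 = 1; m4 = 1; m11 = 1; m12 = 0

m1 = NOT r = NOT 0 = 1
m2 = s NOR r = 0 NOR 0 = 1
m4 = q NAND m1 = 0 NAND 1 = 1
m5 = m2 XOR m4 = 1 XOR 1 = 0
m6 = m4 AND m5 = 1 AND 0 = 0
m8 = r OR m5 OR s = 0 OR 0 OR 0 = 0
m10 = NOT p = NOT 1 = 0
m11 = m6 NOR m8 = 0 NOR 0 = 1
m12 = m10 NOR m2 = 0 NOR 1 = 0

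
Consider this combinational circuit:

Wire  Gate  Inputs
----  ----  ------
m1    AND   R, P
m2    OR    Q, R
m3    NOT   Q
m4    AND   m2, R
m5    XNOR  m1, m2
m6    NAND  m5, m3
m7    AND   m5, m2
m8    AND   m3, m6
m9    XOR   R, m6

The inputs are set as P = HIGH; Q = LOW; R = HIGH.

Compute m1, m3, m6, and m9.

m1 = HIGH, m3 = HIGH, m6 = LOW, m9 = HIGH

m1 = R AND P = HIGH AND HIGH = HIGH
m2 = Q OR R = LOW OR HIGH = HIGH
m3 = NOT Q = NOT LOW = HIGH
m5 = m1 XNOR m2 = HIGH XNOR HIGH = HIGH
m6 = m5 NAND m3 = HIGH NAND HIGH = LOW
m9 = R XOR m6 = HIGH XOR LOW = HIGH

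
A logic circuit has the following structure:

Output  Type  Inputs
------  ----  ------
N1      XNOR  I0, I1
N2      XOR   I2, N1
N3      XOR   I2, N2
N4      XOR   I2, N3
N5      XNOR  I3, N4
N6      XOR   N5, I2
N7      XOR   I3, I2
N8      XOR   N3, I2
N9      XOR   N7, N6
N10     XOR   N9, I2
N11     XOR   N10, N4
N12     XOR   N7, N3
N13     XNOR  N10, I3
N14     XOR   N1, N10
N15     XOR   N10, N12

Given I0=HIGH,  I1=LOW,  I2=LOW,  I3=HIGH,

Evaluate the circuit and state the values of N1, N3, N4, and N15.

N1 = LOW, N3 = LOW, N4 = LOW, N15 = LOW

N1 = I0 XNOR I1 = HIGH XNOR LOW = LOW
N2 = I2 XOR N1 = LOW XOR LOW = LOW
N3 = I2 XOR N2 = LOW XOR LOW = LOW
N4 = I2 XOR N3 = LOW XOR LOW = LOW
N5 = I3 XNOR N4 = HIGH XNOR LOW = LOW
N6 = N5 XOR I2 = LOW XOR LOW = LOW
N7 = I3 XOR I2 = HIGH XOR LOW = HIGH
N9 = N7 XOR N6 = HIGH XOR LOW = HIGH
N10 = N9 XOR I2 = HIGH XOR LOW = HIGH
N12 = N7 XOR N3 = HIGH XOR LOW = HIGH
N15 = N10 XOR N12 = HIGH XOR HIGH = LOW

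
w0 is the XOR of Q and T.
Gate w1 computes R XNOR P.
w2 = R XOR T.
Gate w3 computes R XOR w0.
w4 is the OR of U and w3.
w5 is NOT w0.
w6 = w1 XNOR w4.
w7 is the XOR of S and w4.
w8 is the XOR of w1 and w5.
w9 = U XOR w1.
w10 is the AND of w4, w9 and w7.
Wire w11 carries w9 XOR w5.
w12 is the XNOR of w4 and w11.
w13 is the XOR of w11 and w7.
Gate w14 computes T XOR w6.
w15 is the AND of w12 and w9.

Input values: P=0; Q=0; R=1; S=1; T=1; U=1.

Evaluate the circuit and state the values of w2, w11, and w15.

w2 = 0, w11 = 1, w15 = 1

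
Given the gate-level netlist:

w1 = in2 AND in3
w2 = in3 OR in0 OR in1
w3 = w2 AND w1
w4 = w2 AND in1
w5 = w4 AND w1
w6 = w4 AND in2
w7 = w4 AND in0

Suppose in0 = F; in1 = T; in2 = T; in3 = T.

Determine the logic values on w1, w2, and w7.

w1 = in2 AND in3 = T AND T = T
w2 = in3 OR in0 OR in1 = T OR F OR T = T
w4 = w2 AND in1 = T AND T = T
w7 = w4 AND in0 = T AND F = F

w1 = T; w2 = T; w7 = F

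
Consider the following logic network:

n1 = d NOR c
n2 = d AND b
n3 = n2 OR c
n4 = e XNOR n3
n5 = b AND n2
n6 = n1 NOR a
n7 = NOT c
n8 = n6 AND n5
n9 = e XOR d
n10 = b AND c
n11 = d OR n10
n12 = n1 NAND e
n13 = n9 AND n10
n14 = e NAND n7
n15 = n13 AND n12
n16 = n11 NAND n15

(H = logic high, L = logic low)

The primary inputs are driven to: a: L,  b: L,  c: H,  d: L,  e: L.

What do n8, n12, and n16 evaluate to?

n1 = d NOR c = L NOR H = L
n2 = d AND b = L AND L = L
n5 = b AND n2 = L AND L = L
n6 = n1 NOR a = L NOR L = H
n8 = n6 AND n5 = H AND L = L
n9 = e XOR d = L XOR L = L
n10 = b AND c = L AND H = L
n11 = d OR n10 = L OR L = L
n12 = n1 NAND e = L NAND L = H
n13 = n9 AND n10 = L AND L = L
n15 = n13 AND n12 = L AND H = L
n16 = n11 NAND n15 = L NAND L = H

n8 = L, n12 = H, n16 = H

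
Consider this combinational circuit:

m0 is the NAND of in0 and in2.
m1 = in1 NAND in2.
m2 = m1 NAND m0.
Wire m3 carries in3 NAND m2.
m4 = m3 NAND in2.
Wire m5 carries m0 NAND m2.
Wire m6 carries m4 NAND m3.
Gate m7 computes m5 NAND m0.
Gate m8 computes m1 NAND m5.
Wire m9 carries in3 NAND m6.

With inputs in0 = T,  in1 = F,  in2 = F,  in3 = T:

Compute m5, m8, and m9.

m5 = T  m8 = F  m9 = T

m0 = in0 NAND in2 = T NAND F = T
m1 = in1 NAND in2 = F NAND F = T
m2 = m1 NAND m0 = T NAND T = F
m3 = in3 NAND m2 = T NAND F = T
m4 = m3 NAND in2 = T NAND F = T
m5 = m0 NAND m2 = T NAND F = T
m6 = m4 NAND m3 = T NAND T = F
m8 = m1 NAND m5 = T NAND T = F
m9 = in3 NAND m6 = T NAND F = T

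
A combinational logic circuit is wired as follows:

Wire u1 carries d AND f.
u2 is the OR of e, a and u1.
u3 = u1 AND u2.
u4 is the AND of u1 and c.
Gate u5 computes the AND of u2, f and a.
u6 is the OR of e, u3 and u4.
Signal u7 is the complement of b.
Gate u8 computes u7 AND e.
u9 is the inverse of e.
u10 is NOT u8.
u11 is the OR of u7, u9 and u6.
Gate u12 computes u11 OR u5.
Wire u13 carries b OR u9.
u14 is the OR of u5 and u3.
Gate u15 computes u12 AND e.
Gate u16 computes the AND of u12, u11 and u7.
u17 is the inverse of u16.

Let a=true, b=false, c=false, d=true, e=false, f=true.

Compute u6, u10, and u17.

u6 = true, u10 = true, u17 = false

u1 = d AND f = true AND true = true
u2 = e OR a OR u1 = false OR true OR true = true
u3 = u1 AND u2 = true AND true = true
u4 = u1 AND c = true AND false = false
u5 = u2 AND f AND a = true AND true AND true = true
u6 = e OR u3 OR u4 = false OR true OR false = true
u7 = NOT b = NOT false = true
u8 = u7 AND e = true AND false = false
u9 = NOT e = NOT false = true
u10 = NOT u8 = NOT false = true
u11 = u7 OR u9 OR u6 = true OR true OR true = true
u12 = u11 OR u5 = true OR true = true
u16 = u12 AND u11 AND u7 = true AND true AND true = true
u17 = NOT u16 = NOT true = false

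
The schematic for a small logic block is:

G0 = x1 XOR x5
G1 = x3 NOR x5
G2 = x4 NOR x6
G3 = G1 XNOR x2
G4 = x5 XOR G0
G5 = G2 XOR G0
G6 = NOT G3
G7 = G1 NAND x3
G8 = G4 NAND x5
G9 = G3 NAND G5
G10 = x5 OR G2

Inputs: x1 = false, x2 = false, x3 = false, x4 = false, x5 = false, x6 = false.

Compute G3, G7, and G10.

G3 = false  G7 = true  G10 = true

G1 = x3 NOR x5 = false NOR false = true
G2 = x4 NOR x6 = false NOR false = true
G3 = G1 XNOR x2 = true XNOR false = false
G7 = G1 NAND x3 = true NAND false = true
G10 = x5 OR G2 = false OR true = true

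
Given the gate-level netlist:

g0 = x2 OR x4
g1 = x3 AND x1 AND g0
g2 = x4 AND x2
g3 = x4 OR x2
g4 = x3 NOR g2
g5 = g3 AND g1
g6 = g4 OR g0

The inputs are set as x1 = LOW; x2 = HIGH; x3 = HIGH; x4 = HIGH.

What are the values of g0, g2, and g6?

g0 = x2 OR x4 = HIGH OR HIGH = HIGH
g2 = x4 AND x2 = HIGH AND HIGH = HIGH
g4 = x3 NOR g2 = HIGH NOR HIGH = LOW
g6 = g4 OR g0 = LOW OR HIGH = HIGH

g0 = HIGH; g2 = HIGH; g6 = HIGH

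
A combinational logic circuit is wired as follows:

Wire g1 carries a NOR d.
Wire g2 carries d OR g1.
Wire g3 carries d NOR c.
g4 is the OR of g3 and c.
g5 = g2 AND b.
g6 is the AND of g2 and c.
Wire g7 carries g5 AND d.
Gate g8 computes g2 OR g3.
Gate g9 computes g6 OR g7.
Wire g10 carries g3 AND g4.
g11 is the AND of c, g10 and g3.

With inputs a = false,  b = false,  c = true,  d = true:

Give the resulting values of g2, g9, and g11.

g2 = true; g9 = true; g11 = false

g1 = a NOR d = false NOR true = false
g2 = d OR g1 = true OR false = true
g3 = d NOR c = true NOR true = false
g4 = g3 OR c = false OR true = true
g5 = g2 AND b = true AND false = false
g6 = g2 AND c = true AND true = true
g7 = g5 AND d = false AND true = false
g9 = g6 OR g7 = true OR false = true
g10 = g3 AND g4 = false AND true = false
g11 = c AND g10 AND g3 = true AND false AND false = false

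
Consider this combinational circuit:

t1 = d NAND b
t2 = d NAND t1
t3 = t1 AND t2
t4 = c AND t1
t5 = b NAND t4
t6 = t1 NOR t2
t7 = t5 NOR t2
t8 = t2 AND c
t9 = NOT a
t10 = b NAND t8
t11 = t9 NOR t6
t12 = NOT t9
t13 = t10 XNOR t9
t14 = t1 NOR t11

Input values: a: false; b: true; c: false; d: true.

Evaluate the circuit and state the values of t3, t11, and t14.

t3 = false, t11 = false, t14 = true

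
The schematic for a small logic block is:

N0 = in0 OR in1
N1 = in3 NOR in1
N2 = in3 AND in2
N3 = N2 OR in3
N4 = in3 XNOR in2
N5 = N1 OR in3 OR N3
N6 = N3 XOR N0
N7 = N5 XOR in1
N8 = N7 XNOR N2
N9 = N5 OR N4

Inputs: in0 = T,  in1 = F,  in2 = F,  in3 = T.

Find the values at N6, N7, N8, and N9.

N6 = F; N7 = T; N8 = F; N9 = T

N0 = in0 OR in1 = T OR F = T
N1 = in3 NOR in1 = T NOR F = F
N2 = in3 AND in2 = T AND F = F
N3 = N2 OR in3 = F OR T = T
N4 = in3 XNOR in2 = T XNOR F = F
N5 = N1 OR in3 OR N3 = F OR T OR T = T
N6 = N3 XOR N0 = T XOR T = F
N7 = N5 XOR in1 = T XOR F = T
N8 = N7 XNOR N2 = T XNOR F = F
N9 = N5 OR N4 = T OR F = T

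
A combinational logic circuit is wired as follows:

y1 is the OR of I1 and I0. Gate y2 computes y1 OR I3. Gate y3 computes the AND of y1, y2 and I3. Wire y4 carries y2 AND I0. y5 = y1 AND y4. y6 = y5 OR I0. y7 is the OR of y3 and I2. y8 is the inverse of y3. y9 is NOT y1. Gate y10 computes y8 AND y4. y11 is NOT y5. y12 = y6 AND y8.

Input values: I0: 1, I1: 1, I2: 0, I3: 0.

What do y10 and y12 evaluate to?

y10 = 1; y12 = 1

y1 = I1 OR I0 = 1 OR 1 = 1
y2 = y1 OR I3 = 1 OR 0 = 1
y3 = y1 AND y2 AND I3 = 1 AND 1 AND 0 = 0
y4 = y2 AND I0 = 1 AND 1 = 1
y5 = y1 AND y4 = 1 AND 1 = 1
y6 = y5 OR I0 = 1 OR 1 = 1
y8 = NOT y3 = NOT 0 = 1
y10 = y8 AND y4 = 1 AND 1 = 1
y12 = y6 AND y8 = 1 AND 1 = 1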